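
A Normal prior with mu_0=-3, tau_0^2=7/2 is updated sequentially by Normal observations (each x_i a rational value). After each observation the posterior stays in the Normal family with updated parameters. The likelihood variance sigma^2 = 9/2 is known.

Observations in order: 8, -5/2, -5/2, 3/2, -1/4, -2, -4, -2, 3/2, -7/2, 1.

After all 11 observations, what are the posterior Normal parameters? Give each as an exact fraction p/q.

obs 1: x=8 → posterior Normal(29/16, 63/32)
obs 2: x=-5/2 → posterior Normal(1/2, 63/46)
obs 3: x=-5/2 → posterior Normal(-1/5, 21/20)
obs 4: x=3/2 → posterior Normal(9/74, 63/74)
obs 5: x=-1/4 → posterior Normal(1/16, 63/88)
obs 6: x=-2 → posterior Normal(-15/68, 21/34)
obs 7: x=-4 → posterior Normal(-157/232, 63/116)
obs 8: x=-2 → posterior Normal(-213/260, 63/130)
obs 9: x=3/2 → posterior Normal(-19/32, 7/16)
obs 10: x=-7/2 → posterior Normal(-269/316, 63/158)
obs 11: x=1 → posterior Normal(-241/344, 63/172)

mu_0=-241/344, tau_0^2=63/172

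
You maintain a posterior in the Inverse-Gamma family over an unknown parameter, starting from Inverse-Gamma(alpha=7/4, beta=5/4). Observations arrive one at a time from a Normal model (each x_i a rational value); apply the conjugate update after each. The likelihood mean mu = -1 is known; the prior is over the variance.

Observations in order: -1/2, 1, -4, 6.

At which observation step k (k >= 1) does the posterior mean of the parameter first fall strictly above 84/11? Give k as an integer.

obs 1: x=-1/2 → posterior Inverse-Gamma(9/4, 11/8)
obs 2: x=1 → posterior Inverse-Gamma(11/4, 27/8)
obs 3: x=-4 → posterior Inverse-Gamma(13/4, 63/8)
obs 4: x=6 → posterior Inverse-Gamma(15/4, 259/8)

k = 4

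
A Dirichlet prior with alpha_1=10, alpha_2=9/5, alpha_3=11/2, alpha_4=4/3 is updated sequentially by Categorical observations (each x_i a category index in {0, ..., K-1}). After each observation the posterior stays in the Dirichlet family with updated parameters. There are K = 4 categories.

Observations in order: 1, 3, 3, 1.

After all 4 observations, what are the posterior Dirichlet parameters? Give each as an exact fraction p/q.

alpha_1=10, alpha_2=19/5, alpha_3=11/2, alpha_4=10/3

obs 1: x=1 → posterior Dirichlet(10, 14/5, 11/2, 4/3)
obs 2: x=3 → posterior Dirichlet(10, 14/5, 11/2, 7/3)
obs 3: x=3 → posterior Dirichlet(10, 14/5, 11/2, 10/3)
obs 4: x=1 → posterior Dirichlet(10, 19/5, 11/2, 10/3)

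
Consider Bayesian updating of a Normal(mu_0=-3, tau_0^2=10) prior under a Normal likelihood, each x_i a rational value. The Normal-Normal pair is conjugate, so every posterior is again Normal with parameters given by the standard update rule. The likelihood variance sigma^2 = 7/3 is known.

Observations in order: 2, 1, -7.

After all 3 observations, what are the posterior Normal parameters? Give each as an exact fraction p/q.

obs 1: x=2 → posterior Normal(39/37, 70/37)
obs 2: x=1 → posterior Normal(69/67, 70/67)
obs 3: x=-7 → posterior Normal(-141/97, 70/97)

mu_0=-141/97, tau_0^2=70/97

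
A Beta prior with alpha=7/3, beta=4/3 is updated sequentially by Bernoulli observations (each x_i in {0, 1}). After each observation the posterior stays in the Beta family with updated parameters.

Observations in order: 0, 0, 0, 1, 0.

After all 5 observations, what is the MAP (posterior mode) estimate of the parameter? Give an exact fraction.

obs 1: x=0 → posterior Beta(7/3, 7/3)
obs 2: x=0 → posterior Beta(7/3, 10/3)
obs 3: x=0 → posterior Beta(7/3, 13/3)
obs 4: x=1 → posterior Beta(10/3, 13/3)
obs 5: x=0 → posterior Beta(10/3, 16/3)

7/20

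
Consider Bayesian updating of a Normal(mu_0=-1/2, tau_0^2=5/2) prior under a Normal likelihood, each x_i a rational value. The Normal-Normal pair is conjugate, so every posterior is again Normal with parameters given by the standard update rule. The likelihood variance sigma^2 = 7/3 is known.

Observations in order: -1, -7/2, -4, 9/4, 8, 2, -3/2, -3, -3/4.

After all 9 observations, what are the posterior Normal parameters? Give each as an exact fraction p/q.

mu_0=-59/298, tau_0^2=35/149

obs 1: x=-1 → posterior Normal(-22/29, 35/29)
obs 2: x=-7/2 → posterior Normal(-149/88, 35/44)
obs 3: x=-4 → posterior Normal(-269/118, 35/59)
obs 4: x=9/4 → posterior Normal(-403/296, 35/74)
obs 5: x=8 → posterior Normal(77/356, 35/89)
obs 6: x=2 → posterior Normal(197/416, 35/104)
obs 7: x=-3/2 → posterior Normal(107/476, 5/17)
obs 8: x=-3 → posterior Normal(-73/536, 35/134)
obs 9: x=-3/4 → posterior Normal(-59/298, 35/149)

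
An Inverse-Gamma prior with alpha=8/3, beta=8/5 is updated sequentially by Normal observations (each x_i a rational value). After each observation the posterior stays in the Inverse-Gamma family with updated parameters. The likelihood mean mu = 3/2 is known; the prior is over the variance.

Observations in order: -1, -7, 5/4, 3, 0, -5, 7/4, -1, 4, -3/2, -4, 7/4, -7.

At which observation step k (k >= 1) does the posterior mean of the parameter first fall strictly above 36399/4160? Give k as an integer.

k = 2

obs 1: x=-1 → posterior Inverse-Gamma(19/6, 189/40)
obs 2: x=-7 → posterior Inverse-Gamma(11/3, 817/20)
obs 3: x=5/4 → posterior Inverse-Gamma(25/6, 6541/160)
obs 4: x=3 → posterior Inverse-Gamma(14/3, 6721/160)
obs 5: x=0 → posterior Inverse-Gamma(31/6, 6901/160)
obs 6: x=-5 → posterior Inverse-Gamma(17/3, 10281/160)
obs 7: x=7/4 → posterior Inverse-Gamma(37/6, 5143/80)
obs 8: x=-1 → posterior Inverse-Gamma(20/3, 5393/80)
obs 9: x=4 → posterior Inverse-Gamma(43/6, 5643/80)
obs 10: x=-3/2 → posterior Inverse-Gamma(23/3, 6003/80)
obs 11: x=-4 → posterior Inverse-Gamma(49/6, 7213/80)
obs 12: x=7/4 → posterior Inverse-Gamma(26/3, 14431/160)
obs 13: x=-7 → posterior Inverse-Gamma(55/6, 20211/160)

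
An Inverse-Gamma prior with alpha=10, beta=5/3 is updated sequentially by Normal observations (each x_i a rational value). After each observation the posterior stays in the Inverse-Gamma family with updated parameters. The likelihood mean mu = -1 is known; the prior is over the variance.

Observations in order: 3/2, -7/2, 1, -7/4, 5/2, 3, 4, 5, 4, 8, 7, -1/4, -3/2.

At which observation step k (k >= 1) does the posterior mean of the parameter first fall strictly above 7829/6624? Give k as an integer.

k = 5

obs 1: x=3/2 → posterior Inverse-Gamma(21/2, 115/24)
obs 2: x=-7/2 → posterior Inverse-Gamma(11, 95/12)
obs 3: x=1 → posterior Inverse-Gamma(23/2, 119/12)
obs 4: x=-7/4 → posterior Inverse-Gamma(12, 979/96)
obs 5: x=5/2 → posterior Inverse-Gamma(25/2, 1567/96)
obs 6: x=3 → posterior Inverse-Gamma(13, 2335/96)
obs 7: x=4 → posterior Inverse-Gamma(27/2, 3535/96)
obs 8: x=5 → posterior Inverse-Gamma(14, 5263/96)
obs 9: x=4 → posterior Inverse-Gamma(29/2, 6463/96)
obs 10: x=8 → posterior Inverse-Gamma(15, 10351/96)
obs 11: x=7 → posterior Inverse-Gamma(31/2, 13423/96)
obs 12: x=-1/4 → posterior Inverse-Gamma(16, 6725/48)
obs 13: x=-3/2 → posterior Inverse-Gamma(33/2, 6731/48)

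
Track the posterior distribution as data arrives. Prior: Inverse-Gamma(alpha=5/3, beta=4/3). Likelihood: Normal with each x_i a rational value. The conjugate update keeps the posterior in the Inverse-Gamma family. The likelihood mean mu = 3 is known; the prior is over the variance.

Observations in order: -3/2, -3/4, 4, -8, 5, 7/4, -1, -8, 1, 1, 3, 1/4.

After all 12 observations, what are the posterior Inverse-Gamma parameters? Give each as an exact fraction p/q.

obs 1: x=-3/2 → posterior Inverse-Gamma(13/6, 275/24)
obs 2: x=-3/4 → posterior Inverse-Gamma(8/3, 1775/96)
obs 3: x=4 → posterior Inverse-Gamma(19/6, 1823/96)
obs 4: x=-8 → posterior Inverse-Gamma(11/3, 7631/96)
obs 5: x=5 → posterior Inverse-Gamma(25/6, 7823/96)
obs 6: x=7/4 → posterior Inverse-Gamma(14/3, 3949/48)
obs 7: x=-1 → posterior Inverse-Gamma(31/6, 4333/48)
obs 8: x=-8 → posterior Inverse-Gamma(17/3, 7237/48)
obs 9: x=1 → posterior Inverse-Gamma(37/6, 7333/48)
obs 10: x=1 → posterior Inverse-Gamma(20/3, 7429/48)
obs 11: x=3 → posterior Inverse-Gamma(43/6, 7429/48)
obs 12: x=1/4 → posterior Inverse-Gamma(23/3, 15221/96)

alpha=23/3, beta=15221/96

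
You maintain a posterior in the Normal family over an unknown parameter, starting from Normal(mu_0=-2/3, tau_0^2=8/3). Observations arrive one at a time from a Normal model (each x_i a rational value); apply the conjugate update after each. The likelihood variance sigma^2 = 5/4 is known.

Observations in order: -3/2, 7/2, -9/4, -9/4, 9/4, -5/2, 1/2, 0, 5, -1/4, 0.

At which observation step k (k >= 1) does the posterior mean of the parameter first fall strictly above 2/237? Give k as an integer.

obs 1: x=-3/2 → posterior Normal(-58/47, 40/47)
obs 2: x=7/2 → posterior Normal(54/79, 40/79)
obs 3: x=-9/4 → posterior Normal(-6/37, 40/111)
obs 4: x=-9/4 → posterior Normal(-90/143, 40/143)
obs 5: x=9/4 → posterior Normal(-18/175, 8/35)
obs 6: x=-5/2 → posterior Normal(-98/207, 40/207)
obs 7: x=1/2 → posterior Normal(-82/239, 40/239)
obs 8: x=0 → posterior Normal(-82/271, 40/271)
obs 9: x=5 → posterior Normal(26/101, 40/303)
obs 10: x=-1/4 → posterior Normal(14/67, 8/67)
obs 11: x=0 → posterior Normal(70/367, 40/367)

k = 2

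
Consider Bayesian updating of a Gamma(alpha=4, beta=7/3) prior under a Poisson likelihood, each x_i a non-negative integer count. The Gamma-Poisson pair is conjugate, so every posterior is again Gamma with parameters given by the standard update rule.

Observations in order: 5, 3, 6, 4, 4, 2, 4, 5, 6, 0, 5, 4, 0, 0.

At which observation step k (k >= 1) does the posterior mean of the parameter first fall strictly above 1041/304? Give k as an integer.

k = 4

obs 1: x=5 → posterior Gamma(9, 10/3)
obs 2: x=3 → posterior Gamma(12, 13/3)
obs 3: x=6 → posterior Gamma(18, 16/3)
obs 4: x=4 → posterior Gamma(22, 19/3)
obs 5: x=4 → posterior Gamma(26, 22/3)
obs 6: x=2 → posterior Gamma(28, 25/3)
obs 7: x=4 → posterior Gamma(32, 28/3)
obs 8: x=5 → posterior Gamma(37, 31/3)
obs 9: x=6 → posterior Gamma(43, 34/3)
obs 10: x=0 → posterior Gamma(43, 37/3)
obs 11: x=5 → posterior Gamma(48, 40/3)
obs 12: x=4 → posterior Gamma(52, 43/3)
obs 13: x=0 → posterior Gamma(52, 46/3)
obs 14: x=0 → posterior Gamma(52, 49/3)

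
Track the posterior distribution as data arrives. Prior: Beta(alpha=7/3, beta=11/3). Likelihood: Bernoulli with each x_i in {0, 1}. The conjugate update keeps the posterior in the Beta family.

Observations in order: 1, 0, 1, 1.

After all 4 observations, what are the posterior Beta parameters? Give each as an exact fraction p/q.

alpha=16/3, beta=14/3

obs 1: x=1 → posterior Beta(10/3, 11/3)
obs 2: x=0 → posterior Beta(10/3, 14/3)
obs 3: x=1 → posterior Beta(13/3, 14/3)
obs 4: x=1 → posterior Beta(16/3, 14/3)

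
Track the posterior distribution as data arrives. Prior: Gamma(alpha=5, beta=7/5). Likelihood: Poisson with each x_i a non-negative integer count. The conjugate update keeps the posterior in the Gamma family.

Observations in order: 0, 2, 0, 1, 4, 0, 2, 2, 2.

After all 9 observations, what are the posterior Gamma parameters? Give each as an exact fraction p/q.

alpha=18, beta=52/5

obs 1: x=0 → posterior Gamma(5, 12/5)
obs 2: x=2 → posterior Gamma(7, 17/5)
obs 3: x=0 → posterior Gamma(7, 22/5)
obs 4: x=1 → posterior Gamma(8, 27/5)
obs 5: x=4 → posterior Gamma(12, 32/5)
obs 6: x=0 → posterior Gamma(12, 37/5)
obs 7: x=2 → posterior Gamma(14, 42/5)
obs 8: x=2 → posterior Gamma(16, 47/5)
obs 9: x=2 → posterior Gamma(18, 52/5)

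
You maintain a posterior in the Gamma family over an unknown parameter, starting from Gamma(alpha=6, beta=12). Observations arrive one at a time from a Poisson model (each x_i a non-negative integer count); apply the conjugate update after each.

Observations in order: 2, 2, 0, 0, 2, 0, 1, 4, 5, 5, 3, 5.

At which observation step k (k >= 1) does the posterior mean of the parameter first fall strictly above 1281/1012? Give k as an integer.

k = 11

obs 1: x=2 → posterior Gamma(8, 13)
obs 2: x=2 → posterior Gamma(10, 14)
obs 3: x=0 → posterior Gamma(10, 15)
obs 4: x=0 → posterior Gamma(10, 16)
obs 5: x=2 → posterior Gamma(12, 17)
obs 6: x=0 → posterior Gamma(12, 18)
obs 7: x=1 → posterior Gamma(13, 19)
obs 8: x=4 → posterior Gamma(17, 20)
obs 9: x=5 → posterior Gamma(22, 21)
obs 10: x=5 → posterior Gamma(27, 22)
obs 11: x=3 → posterior Gamma(30, 23)
obs 12: x=5 → posterior Gamma(35, 24)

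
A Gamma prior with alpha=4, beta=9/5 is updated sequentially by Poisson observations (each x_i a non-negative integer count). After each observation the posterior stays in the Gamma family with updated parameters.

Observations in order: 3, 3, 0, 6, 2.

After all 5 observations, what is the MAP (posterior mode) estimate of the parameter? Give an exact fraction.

5/2

obs 1: x=3 → posterior Gamma(7, 14/5)
obs 2: x=3 → posterior Gamma(10, 19/5)
obs 3: x=0 → posterior Gamma(10, 24/5)
obs 4: x=6 → posterior Gamma(16, 29/5)
obs 5: x=2 → posterior Gamma(18, 34/5)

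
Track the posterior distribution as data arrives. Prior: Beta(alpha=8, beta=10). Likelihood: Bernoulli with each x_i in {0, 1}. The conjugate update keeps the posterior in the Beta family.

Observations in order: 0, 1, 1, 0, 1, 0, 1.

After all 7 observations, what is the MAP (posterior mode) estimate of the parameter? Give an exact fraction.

obs 1: x=0 → posterior Beta(8, 11)
obs 2: x=1 → posterior Beta(9, 11)
obs 3: x=1 → posterior Beta(10, 11)
obs 4: x=0 → posterior Beta(10, 12)
obs 5: x=1 → posterior Beta(11, 12)
obs 6: x=0 → posterior Beta(11, 13)
obs 7: x=1 → posterior Beta(12, 13)

11/23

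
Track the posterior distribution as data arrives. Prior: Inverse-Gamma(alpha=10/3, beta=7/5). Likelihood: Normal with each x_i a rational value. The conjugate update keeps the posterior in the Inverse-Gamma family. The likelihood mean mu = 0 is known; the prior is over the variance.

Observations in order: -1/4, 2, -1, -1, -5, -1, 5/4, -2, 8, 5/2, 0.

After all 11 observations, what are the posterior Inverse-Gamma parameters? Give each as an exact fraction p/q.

obs 1: x=-1/4 → posterior Inverse-Gamma(23/6, 229/160)
obs 2: x=2 → posterior Inverse-Gamma(13/3, 549/160)
obs 3: x=-1 → posterior Inverse-Gamma(29/6, 629/160)
obs 4: x=-1 → posterior Inverse-Gamma(16/3, 709/160)
obs 5: x=-5 → posterior Inverse-Gamma(35/6, 2709/160)
obs 6: x=-1 → posterior Inverse-Gamma(19/3, 2789/160)
obs 7: x=5/4 → posterior Inverse-Gamma(41/6, 1457/80)
obs 8: x=-2 → posterior Inverse-Gamma(22/3, 1617/80)
obs 9: x=8 → posterior Inverse-Gamma(47/6, 4177/80)
obs 10: x=5/2 → posterior Inverse-Gamma(25/3, 4427/80)
obs 11: x=0 → posterior Inverse-Gamma(53/6, 4427/80)

alpha=53/6, beta=4427/80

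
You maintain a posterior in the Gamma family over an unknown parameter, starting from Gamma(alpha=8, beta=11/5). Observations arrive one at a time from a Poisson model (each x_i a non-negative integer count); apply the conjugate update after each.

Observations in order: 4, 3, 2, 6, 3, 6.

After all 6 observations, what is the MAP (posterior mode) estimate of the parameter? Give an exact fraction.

155/41

obs 1: x=4 → posterior Gamma(12, 16/5)
obs 2: x=3 → posterior Gamma(15, 21/5)
obs 3: x=2 → posterior Gamma(17, 26/5)
obs 4: x=6 → posterior Gamma(23, 31/5)
obs 5: x=3 → posterior Gamma(26, 36/5)
obs 6: x=6 → posterior Gamma(32, 41/5)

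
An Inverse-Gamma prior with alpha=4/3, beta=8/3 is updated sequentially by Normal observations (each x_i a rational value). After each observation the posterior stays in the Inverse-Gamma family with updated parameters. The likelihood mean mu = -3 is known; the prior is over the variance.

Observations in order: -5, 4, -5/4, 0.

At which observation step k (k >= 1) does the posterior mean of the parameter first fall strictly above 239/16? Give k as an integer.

obs 1: x=-5 → posterior Inverse-Gamma(11/6, 14/3)
obs 2: x=4 → posterior Inverse-Gamma(7/3, 175/6)
obs 3: x=-5/4 → posterior Inverse-Gamma(17/6, 2947/96)
obs 4: x=0 → posterior Inverse-Gamma(10/3, 3379/96)

k = 2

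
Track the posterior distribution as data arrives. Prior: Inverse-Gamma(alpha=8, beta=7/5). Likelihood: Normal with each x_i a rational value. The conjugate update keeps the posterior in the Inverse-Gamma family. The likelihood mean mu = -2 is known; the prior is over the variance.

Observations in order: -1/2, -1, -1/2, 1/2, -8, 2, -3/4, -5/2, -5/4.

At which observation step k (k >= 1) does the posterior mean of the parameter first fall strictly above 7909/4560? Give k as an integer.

k = 5

obs 1: x=-1/2 → posterior Inverse-Gamma(17/2, 101/40)
obs 2: x=-1 → posterior Inverse-Gamma(9, 121/40)
obs 3: x=-1/2 → posterior Inverse-Gamma(19/2, 83/20)
obs 4: x=1/2 → posterior Inverse-Gamma(10, 291/40)
obs 5: x=-8 → posterior Inverse-Gamma(21/2, 1011/40)
obs 6: x=2 → posterior Inverse-Gamma(11, 1331/40)
obs 7: x=-3/4 → posterior Inverse-Gamma(23/2, 5449/160)
obs 8: x=-5/2 → posterior Inverse-Gamma(12, 5469/160)
obs 9: x=-5/4 → posterior Inverse-Gamma(25/2, 2757/80)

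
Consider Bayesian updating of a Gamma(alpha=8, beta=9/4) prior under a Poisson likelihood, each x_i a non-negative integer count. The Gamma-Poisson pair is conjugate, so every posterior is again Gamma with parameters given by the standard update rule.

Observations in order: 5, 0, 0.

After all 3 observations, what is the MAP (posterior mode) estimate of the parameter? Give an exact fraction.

obs 1: x=5 → posterior Gamma(13, 13/4)
obs 2: x=0 → posterior Gamma(13, 17/4)
obs 3: x=0 → posterior Gamma(13, 21/4)

16/7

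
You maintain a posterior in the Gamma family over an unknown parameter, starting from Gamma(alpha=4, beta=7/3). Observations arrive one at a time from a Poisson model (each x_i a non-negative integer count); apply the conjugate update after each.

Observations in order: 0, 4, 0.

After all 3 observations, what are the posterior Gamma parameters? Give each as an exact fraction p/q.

alpha=8, beta=16/3

obs 1: x=0 → posterior Gamma(4, 10/3)
obs 2: x=4 → posterior Gamma(8, 13/3)
obs 3: x=0 → posterior Gamma(8, 16/3)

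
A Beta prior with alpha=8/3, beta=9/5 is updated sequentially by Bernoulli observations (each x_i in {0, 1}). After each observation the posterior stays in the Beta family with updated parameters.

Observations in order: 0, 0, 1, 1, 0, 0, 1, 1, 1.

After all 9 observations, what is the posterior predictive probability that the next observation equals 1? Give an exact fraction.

115/202

obs 1: x=0 → posterior Beta(8/3, 14/5)
obs 2: x=0 → posterior Beta(8/3, 19/5)
obs 3: x=1 → posterior Beta(11/3, 19/5)
obs 4: x=1 → posterior Beta(14/3, 19/5)
obs 5: x=0 → posterior Beta(14/3, 24/5)
obs 6: x=0 → posterior Beta(14/3, 29/5)
obs 7: x=1 → posterior Beta(17/3, 29/5)
obs 8: x=1 → posterior Beta(20/3, 29/5)
obs 9: x=1 → posterior Beta(23/3, 29/5)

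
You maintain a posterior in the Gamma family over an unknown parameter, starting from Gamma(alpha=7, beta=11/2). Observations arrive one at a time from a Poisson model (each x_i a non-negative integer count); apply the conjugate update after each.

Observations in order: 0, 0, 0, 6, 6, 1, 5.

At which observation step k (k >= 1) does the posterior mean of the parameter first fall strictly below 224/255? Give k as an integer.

obs 1: x=0 → posterior Gamma(7, 13/2)
obs 2: x=0 → posterior Gamma(7, 15/2)
obs 3: x=0 → posterior Gamma(7, 17/2)
obs 4: x=6 → posterior Gamma(13, 19/2)
obs 5: x=6 → posterior Gamma(19, 21/2)
obs 6: x=1 → posterior Gamma(20, 23/2)
obs 7: x=5 → posterior Gamma(25, 25/2)

k = 3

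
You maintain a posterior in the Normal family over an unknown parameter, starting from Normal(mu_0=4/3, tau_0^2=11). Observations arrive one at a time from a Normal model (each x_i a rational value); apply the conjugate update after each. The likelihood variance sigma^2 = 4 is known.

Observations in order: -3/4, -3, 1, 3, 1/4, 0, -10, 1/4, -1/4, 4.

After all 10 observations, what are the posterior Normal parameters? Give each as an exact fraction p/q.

obs 1: x=-3/4 → posterior Normal(-7/36, 44/15)
obs 2: x=-3 → posterior Normal(-431/312, 22/13)
obs 3: x=1 → posterior Normal(-299/444, 44/37)
obs 4: x=3 → posterior Normal(97/576, 11/12)
obs 5: x=1/4 → posterior Normal(65/354, 44/59)
obs 6: x=0 → posterior Normal(13/84, 22/35)
obs 7: x=-10 → posterior Normal(-595/486, 44/81)
obs 8: x=1/4 → posterior Normal(-1157/1104, 11/23)
obs 9: x=-1/4 → posterior Normal(-595/618, 44/103)
obs 10: x=4 → posterior Normal(-331/684, 22/57)

mu_0=-331/684, tau_0^2=22/57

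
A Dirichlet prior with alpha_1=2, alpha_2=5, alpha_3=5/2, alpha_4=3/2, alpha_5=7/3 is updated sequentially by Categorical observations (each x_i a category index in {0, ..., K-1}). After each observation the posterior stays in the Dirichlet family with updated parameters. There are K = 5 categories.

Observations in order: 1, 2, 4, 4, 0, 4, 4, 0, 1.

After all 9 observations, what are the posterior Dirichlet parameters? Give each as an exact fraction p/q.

alpha_1=4, alpha_2=7, alpha_3=7/2, alpha_4=3/2, alpha_5=19/3

obs 1: x=1 → posterior Dirichlet(2, 6, 5/2, 3/2, 7/3)
obs 2: x=2 → posterior Dirichlet(2, 6, 7/2, 3/2, 7/3)
obs 3: x=4 → posterior Dirichlet(2, 6, 7/2, 3/2, 10/3)
obs 4: x=4 → posterior Dirichlet(2, 6, 7/2, 3/2, 13/3)
obs 5: x=0 → posterior Dirichlet(3, 6, 7/2, 3/2, 13/3)
obs 6: x=4 → posterior Dirichlet(3, 6, 7/2, 3/2, 16/3)
obs 7: x=4 → posterior Dirichlet(3, 6, 7/2, 3/2, 19/3)
obs 8: x=0 → posterior Dirichlet(4, 6, 7/2, 3/2, 19/3)
obs 9: x=1 → posterior Dirichlet(4, 7, 7/2, 3/2, 19/3)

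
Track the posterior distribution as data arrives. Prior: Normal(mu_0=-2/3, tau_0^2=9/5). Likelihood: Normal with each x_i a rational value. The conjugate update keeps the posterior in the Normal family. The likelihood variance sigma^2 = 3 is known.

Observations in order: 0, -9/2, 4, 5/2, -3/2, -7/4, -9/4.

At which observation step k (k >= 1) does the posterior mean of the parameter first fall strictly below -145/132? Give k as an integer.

obs 1: x=0 → posterior Normal(-5/12, 9/8)
obs 2: x=-9/2 → posterior Normal(-101/66, 9/11)
obs 3: x=4 → posterior Normal(-29/84, 9/14)
obs 4: x=5/2 → posterior Normal(8/51, 9/17)
obs 5: x=-3/2 → posterior Normal(-11/120, 9/20)
obs 6: x=-7/4 → posterior Normal(-85/276, 9/23)
obs 7: x=-9/4 → posterior Normal(-83/156, 9/26)

k = 2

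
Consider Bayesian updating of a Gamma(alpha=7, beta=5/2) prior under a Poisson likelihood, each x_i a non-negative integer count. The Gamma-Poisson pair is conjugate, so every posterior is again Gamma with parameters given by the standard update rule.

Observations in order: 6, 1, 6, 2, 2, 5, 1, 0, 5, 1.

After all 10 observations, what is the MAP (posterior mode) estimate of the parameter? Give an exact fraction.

14/5

obs 1: x=6 → posterior Gamma(13, 7/2)
obs 2: x=1 → posterior Gamma(14, 9/2)
obs 3: x=6 → posterior Gamma(20, 11/2)
obs 4: x=2 → posterior Gamma(22, 13/2)
obs 5: x=2 → posterior Gamma(24, 15/2)
obs 6: x=5 → posterior Gamma(29, 17/2)
obs 7: x=1 → posterior Gamma(30, 19/2)
obs 8: x=0 → posterior Gamma(30, 21/2)
obs 9: x=5 → posterior Gamma(35, 23/2)
obs 10: x=1 → posterior Gamma(36, 25/2)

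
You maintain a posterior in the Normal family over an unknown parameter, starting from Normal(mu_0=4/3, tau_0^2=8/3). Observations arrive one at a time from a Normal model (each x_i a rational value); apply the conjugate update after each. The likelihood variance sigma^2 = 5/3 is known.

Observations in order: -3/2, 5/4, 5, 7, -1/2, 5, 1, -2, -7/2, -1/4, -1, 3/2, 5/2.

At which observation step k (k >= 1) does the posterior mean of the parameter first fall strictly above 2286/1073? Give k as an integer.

k = 4

obs 1: x=-3/2 → posterior Normal(-16/39, 40/39)
obs 2: x=5/4 → posterior Normal(2/9, 40/63)
obs 3: x=5 → posterior Normal(134/87, 40/87)
obs 4: x=7 → posterior Normal(302/111, 40/111)
obs 5: x=-1/2 → posterior Normal(58/27, 8/27)
obs 6: x=5 → posterior Normal(410/159, 40/159)
obs 7: x=1 → posterior Normal(434/183, 40/183)
obs 8: x=-2 → posterior Normal(386/207, 40/207)
obs 9: x=-7/2 → posterior Normal(302/231, 40/231)
obs 10: x=-1/4 → posterior Normal(296/255, 8/51)
obs 11: x=-1 → posterior Normal(272/279, 40/279)
obs 12: x=3/2 → posterior Normal(308/303, 40/303)
obs 13: x=5/2 → posterior Normal(368/327, 40/327)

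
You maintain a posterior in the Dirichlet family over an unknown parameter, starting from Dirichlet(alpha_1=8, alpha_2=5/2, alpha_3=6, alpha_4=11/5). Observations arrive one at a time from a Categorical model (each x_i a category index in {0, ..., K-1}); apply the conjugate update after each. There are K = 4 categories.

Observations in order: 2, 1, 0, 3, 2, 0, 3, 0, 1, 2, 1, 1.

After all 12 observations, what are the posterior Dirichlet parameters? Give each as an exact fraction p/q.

obs 1: x=2 → posterior Dirichlet(8, 5/2, 7, 11/5)
obs 2: x=1 → posterior Dirichlet(8, 7/2, 7, 11/5)
obs 3: x=0 → posterior Dirichlet(9, 7/2, 7, 11/5)
obs 4: x=3 → posterior Dirichlet(9, 7/2, 7, 16/5)
obs 5: x=2 → posterior Dirichlet(9, 7/2, 8, 16/5)
obs 6: x=0 → posterior Dirichlet(10, 7/2, 8, 16/5)
obs 7: x=3 → posterior Dirichlet(10, 7/2, 8, 21/5)
obs 8: x=0 → posterior Dirichlet(11, 7/2, 8, 21/5)
obs 9: x=1 → posterior Dirichlet(11, 9/2, 8, 21/5)
obs 10: x=2 → posterior Dirichlet(11, 9/2, 9, 21/5)
obs 11: x=1 → posterior Dirichlet(11, 11/2, 9, 21/5)
obs 12: x=1 → posterior Dirichlet(11, 13/2, 9, 21/5)

alpha_1=11, alpha_2=13/2, alpha_3=9, alpha_4=21/5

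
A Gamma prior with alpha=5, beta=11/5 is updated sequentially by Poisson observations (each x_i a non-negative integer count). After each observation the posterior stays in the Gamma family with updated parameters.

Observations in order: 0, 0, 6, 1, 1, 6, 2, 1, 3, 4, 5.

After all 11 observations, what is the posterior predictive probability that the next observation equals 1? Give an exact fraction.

12443505090663377194710098806845672457818516817613142837291909120/62236076386549441676232640549725542363682250173080665204853852951

obs 1: x=0 → posterior Gamma(5, 16/5)
obs 2: x=0 → posterior Gamma(5, 21/5)
obs 3: x=6 → posterior Gamma(11, 26/5)
obs 4: x=1 → posterior Gamma(12, 31/5)
obs 5: x=1 → posterior Gamma(13, 36/5)
obs 6: x=6 → posterior Gamma(19, 41/5)
obs 7: x=2 → posterior Gamma(21, 46/5)
obs 8: x=1 → posterior Gamma(22, 51/5)
obs 9: x=3 → posterior Gamma(25, 56/5)
obs 10: x=4 → posterior Gamma(29, 61/5)
obs 11: x=5 → posterior Gamma(34, 66/5)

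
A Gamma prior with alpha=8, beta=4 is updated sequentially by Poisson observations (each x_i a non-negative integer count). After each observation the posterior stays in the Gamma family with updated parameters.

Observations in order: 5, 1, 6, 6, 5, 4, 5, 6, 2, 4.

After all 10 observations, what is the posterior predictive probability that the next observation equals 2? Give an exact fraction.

546898928936547952949956965067379669355678815873122832994009088/3227958844833626033698502022506460207296186126768589019775390625

obs 1: x=5 → posterior Gamma(13, 5)
obs 2: x=1 → posterior Gamma(14, 6)
obs 3: x=6 → posterior Gamma(20, 7)
obs 4: x=6 → posterior Gamma(26, 8)
obs 5: x=5 → posterior Gamma(31, 9)
obs 6: x=4 → posterior Gamma(35, 10)
obs 7: x=5 → posterior Gamma(40, 11)
obs 8: x=6 → posterior Gamma(46, 12)
obs 9: x=2 → posterior Gamma(48, 13)
obs 10: x=4 → posterior Gamma(52, 14)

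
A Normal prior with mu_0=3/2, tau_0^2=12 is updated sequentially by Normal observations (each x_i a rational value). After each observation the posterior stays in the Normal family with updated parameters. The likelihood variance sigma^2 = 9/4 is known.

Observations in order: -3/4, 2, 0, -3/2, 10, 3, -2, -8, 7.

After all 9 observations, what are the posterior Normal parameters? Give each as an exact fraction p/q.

obs 1: x=-3/4 → posterior Normal(-15/38, 36/19)
obs 2: x=2 → posterior Normal(7/10, 36/35)
obs 3: x=0 → posterior Normal(49/102, 12/17)
obs 4: x=-3/2 → posterior Normal(1/134, 36/67)
obs 5: x=10 → posterior Normal(321/166, 36/83)
obs 6: x=3 → posterior Normal(139/66, 4/11)
obs 7: x=-2 → posterior Normal(353/230, 36/115)
obs 8: x=-8 → posterior Normal(97/262, 36/131)
obs 9: x=7 → posterior Normal(107/98, 12/49)

mu_0=107/98, tau_0^2=12/49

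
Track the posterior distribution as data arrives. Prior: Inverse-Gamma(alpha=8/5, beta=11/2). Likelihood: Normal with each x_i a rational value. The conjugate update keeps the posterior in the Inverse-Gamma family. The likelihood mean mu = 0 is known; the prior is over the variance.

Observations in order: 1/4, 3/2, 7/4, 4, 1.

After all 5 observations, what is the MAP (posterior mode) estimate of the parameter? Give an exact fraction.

obs 1: x=1/4 → posterior Inverse-Gamma(21/10, 177/32)
obs 2: x=3/2 → posterior Inverse-Gamma(13/5, 213/32)
obs 3: x=7/4 → posterior Inverse-Gamma(31/10, 131/16)
obs 4: x=4 → posterior Inverse-Gamma(18/5, 259/16)
obs 5: x=1 → posterior Inverse-Gamma(41/10, 267/16)

445/136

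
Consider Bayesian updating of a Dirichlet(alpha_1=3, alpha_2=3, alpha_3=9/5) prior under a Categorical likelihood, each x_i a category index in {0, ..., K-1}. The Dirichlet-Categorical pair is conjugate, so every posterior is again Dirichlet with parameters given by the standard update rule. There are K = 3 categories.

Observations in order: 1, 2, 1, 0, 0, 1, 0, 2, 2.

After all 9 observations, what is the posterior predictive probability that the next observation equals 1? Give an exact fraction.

5/14

obs 1: x=1 → posterior Dirichlet(3, 4, 9/5)
obs 2: x=2 → posterior Dirichlet(3, 4, 14/5)
obs 3: x=1 → posterior Dirichlet(3, 5, 14/5)
obs 4: x=0 → posterior Dirichlet(4, 5, 14/5)
obs 5: x=0 → posterior Dirichlet(5, 5, 14/5)
obs 6: x=1 → posterior Dirichlet(5, 6, 14/5)
obs 7: x=0 → posterior Dirichlet(6, 6, 14/5)
obs 8: x=2 → posterior Dirichlet(6, 6, 19/5)
obs 9: x=2 → posterior Dirichlet(6, 6, 24/5)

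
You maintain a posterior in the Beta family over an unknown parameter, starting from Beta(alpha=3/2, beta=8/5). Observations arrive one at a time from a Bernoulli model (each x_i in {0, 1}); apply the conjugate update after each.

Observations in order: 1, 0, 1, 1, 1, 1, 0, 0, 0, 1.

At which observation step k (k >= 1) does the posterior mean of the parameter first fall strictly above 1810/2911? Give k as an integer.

obs 1: x=1 → posterior Beta(5/2, 8/5)
obs 2: x=0 → posterior Beta(5/2, 13/5)
obs 3: x=1 → posterior Beta(7/2, 13/5)
obs 4: x=1 → posterior Beta(9/2, 13/5)
obs 5: x=1 → posterior Beta(11/2, 13/5)
obs 6: x=1 → posterior Beta(13/2, 13/5)
obs 7: x=0 → posterior Beta(13/2, 18/5)
obs 8: x=0 → posterior Beta(13/2, 23/5)
obs 9: x=0 → posterior Beta(13/2, 28/5)
obs 10: x=1 → posterior Beta(15/2, 28/5)

k = 4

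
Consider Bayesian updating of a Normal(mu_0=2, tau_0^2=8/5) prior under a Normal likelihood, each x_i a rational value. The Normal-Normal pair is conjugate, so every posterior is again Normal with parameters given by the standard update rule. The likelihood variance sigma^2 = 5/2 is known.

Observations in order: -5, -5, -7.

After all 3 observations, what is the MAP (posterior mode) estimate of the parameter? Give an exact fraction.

obs 1: x=-5 → posterior Normal(-30/41, 40/41)
obs 2: x=-5 → posterior Normal(-110/57, 40/57)
obs 3: x=-7 → posterior Normal(-222/73, 40/73)

-222/73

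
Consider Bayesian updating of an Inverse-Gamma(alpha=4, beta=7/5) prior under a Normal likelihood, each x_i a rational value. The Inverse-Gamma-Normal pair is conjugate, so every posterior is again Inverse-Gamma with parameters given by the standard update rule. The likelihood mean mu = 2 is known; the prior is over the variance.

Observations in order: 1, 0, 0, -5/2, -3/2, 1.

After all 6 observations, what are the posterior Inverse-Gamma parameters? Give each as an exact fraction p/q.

obs 1: x=1 → posterior Inverse-Gamma(9/2, 19/10)
obs 2: x=0 → posterior Inverse-Gamma(5, 39/10)
obs 3: x=0 → posterior Inverse-Gamma(11/2, 59/10)
obs 4: x=-5/2 → posterior Inverse-Gamma(6, 641/40)
obs 5: x=-3/2 → posterior Inverse-Gamma(13/2, 443/20)
obs 6: x=1 → posterior Inverse-Gamma(7, 453/20)

alpha=7, beta=453/20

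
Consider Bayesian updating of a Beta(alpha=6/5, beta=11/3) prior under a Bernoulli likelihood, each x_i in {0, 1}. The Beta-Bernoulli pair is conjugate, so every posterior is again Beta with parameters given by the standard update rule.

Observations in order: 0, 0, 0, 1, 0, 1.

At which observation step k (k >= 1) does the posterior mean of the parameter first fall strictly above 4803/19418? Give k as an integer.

obs 1: x=0 → posterior Beta(6/5, 14/3)
obs 2: x=0 → posterior Beta(6/5, 17/3)
obs 3: x=0 → posterior Beta(6/5, 20/3)
obs 4: x=1 → posterior Beta(11/5, 20/3)
obs 5: x=0 → posterior Beta(11/5, 23/3)
obs 6: x=1 → posterior Beta(16/5, 23/3)

k = 4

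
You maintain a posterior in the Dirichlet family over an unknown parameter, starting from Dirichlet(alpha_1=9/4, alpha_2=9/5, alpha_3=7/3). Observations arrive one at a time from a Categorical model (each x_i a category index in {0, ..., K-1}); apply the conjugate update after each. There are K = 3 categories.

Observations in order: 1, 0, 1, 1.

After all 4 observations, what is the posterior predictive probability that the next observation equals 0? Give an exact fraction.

195/623

obs 1: x=1 → posterior Dirichlet(9/4, 14/5, 7/3)
obs 2: x=0 → posterior Dirichlet(13/4, 14/5, 7/3)
obs 3: x=1 → posterior Dirichlet(13/4, 19/5, 7/3)
obs 4: x=1 → posterior Dirichlet(13/4, 24/5, 7/3)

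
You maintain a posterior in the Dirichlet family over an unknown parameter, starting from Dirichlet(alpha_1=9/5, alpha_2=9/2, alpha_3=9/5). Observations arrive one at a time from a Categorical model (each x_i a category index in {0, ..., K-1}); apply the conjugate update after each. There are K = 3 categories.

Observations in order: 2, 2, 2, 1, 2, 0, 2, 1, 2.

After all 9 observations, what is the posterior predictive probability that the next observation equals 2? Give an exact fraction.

26/57

obs 1: x=2 → posterior Dirichlet(9/5, 9/2, 14/5)
obs 2: x=2 → posterior Dirichlet(9/5, 9/2, 19/5)
obs 3: x=2 → posterior Dirichlet(9/5, 9/2, 24/5)
obs 4: x=1 → posterior Dirichlet(9/5, 11/2, 24/5)
obs 5: x=2 → posterior Dirichlet(9/5, 11/2, 29/5)
obs 6: x=0 → posterior Dirichlet(14/5, 11/2, 29/5)
obs 7: x=2 → posterior Dirichlet(14/5, 11/2, 34/5)
obs 8: x=1 → posterior Dirichlet(14/5, 13/2, 34/5)
obs 9: x=2 → posterior Dirichlet(14/5, 13/2, 39/5)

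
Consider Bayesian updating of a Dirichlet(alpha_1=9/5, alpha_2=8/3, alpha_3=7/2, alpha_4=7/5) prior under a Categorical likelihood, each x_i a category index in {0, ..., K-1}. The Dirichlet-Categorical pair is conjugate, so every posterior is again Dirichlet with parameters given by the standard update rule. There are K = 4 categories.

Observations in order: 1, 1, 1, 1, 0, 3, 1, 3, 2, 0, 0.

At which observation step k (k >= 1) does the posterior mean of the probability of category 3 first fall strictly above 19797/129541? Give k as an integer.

k = 6

obs 1: x=1 → posterior Dirichlet(9/5, 11/3, 7/2, 7/5)
obs 2: x=1 → posterior Dirichlet(9/5, 14/3, 7/2, 7/5)
obs 3: x=1 → posterior Dirichlet(9/5, 17/3, 7/2, 7/5)
obs 4: x=1 → posterior Dirichlet(9/5, 20/3, 7/2, 7/5)
obs 5: x=0 → posterior Dirichlet(14/5, 20/3, 7/2, 7/5)
obs 6: x=3 → posterior Dirichlet(14/5, 20/3, 7/2, 12/5)
obs 7: x=1 → posterior Dirichlet(14/5, 23/3, 7/2, 12/5)
obs 8: x=3 → posterior Dirichlet(14/5, 23/3, 7/2, 17/5)
obs 9: x=2 → posterior Dirichlet(14/5, 23/3, 9/2, 17/5)
obs 10: x=0 → posterior Dirichlet(19/5, 23/3, 9/2, 17/5)
obs 11: x=0 → posterior Dirichlet(24/5, 23/3, 9/2, 17/5)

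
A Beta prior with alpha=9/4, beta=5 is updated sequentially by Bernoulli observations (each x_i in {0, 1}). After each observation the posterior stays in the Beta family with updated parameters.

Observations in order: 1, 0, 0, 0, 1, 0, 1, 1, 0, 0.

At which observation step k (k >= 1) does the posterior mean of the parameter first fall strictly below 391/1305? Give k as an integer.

obs 1: x=1 → posterior Beta(13/4, 5)
obs 2: x=0 → posterior Beta(13/4, 6)
obs 3: x=0 → posterior Beta(13/4, 7)
obs 4: x=0 → posterior Beta(13/4, 8)
obs 5: x=1 → posterior Beta(17/4, 8)
obs 6: x=0 → posterior Beta(17/4, 9)
obs 7: x=1 → posterior Beta(21/4, 9)
obs 8: x=1 → posterior Beta(25/4, 9)
obs 9: x=0 → posterior Beta(25/4, 10)
obs 10: x=0 → posterior Beta(25/4, 11)

k = 4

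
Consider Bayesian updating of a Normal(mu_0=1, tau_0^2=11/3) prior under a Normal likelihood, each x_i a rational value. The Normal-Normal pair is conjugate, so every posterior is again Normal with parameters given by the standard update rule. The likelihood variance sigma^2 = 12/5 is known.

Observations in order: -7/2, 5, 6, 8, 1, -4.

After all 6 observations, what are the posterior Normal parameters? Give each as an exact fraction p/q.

obs 1: x=-7/2 → posterior Normal(-313/182, 132/91)
obs 2: x=5 → posterior Normal(237/292, 66/73)
obs 3: x=6 → posterior Normal(299/134, 44/67)
obs 4: x=8 → posterior Normal(1777/512, 33/64)
obs 5: x=1 → posterior Normal(1887/622, 132/311)
obs 6: x=-4 → posterior Normal(1447/732, 22/61)

mu_0=1447/732, tau_0^2=22/61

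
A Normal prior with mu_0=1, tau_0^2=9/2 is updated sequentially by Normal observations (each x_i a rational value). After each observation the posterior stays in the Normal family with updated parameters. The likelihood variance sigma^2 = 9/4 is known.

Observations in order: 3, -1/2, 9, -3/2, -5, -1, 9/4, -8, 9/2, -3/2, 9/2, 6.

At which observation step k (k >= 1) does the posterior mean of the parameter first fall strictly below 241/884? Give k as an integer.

k = 8

obs 1: x=3 → posterior Normal(7/3, 3/2)
obs 2: x=-1/2 → posterior Normal(6/5, 9/10)
obs 3: x=9 → posterior Normal(24/7, 9/14)
obs 4: x=-3/2 → posterior Normal(7/3, 1/2)
obs 5: x=-5 → posterior Normal(1, 9/22)
obs 6: x=-1 → posterior Normal(9/13, 9/26)
obs 7: x=9/4 → posterior Normal(9/10, 3/10)
obs 8: x=-8 → posterior Normal(-5/34, 9/34)
obs 9: x=9/2 → posterior Normal(13/38, 9/38)
obs 10: x=-3/2 → posterior Normal(1/6, 3/14)
obs 11: x=9/2 → posterior Normal(25/46, 9/46)
obs 12: x=6 → posterior Normal(49/50, 9/50)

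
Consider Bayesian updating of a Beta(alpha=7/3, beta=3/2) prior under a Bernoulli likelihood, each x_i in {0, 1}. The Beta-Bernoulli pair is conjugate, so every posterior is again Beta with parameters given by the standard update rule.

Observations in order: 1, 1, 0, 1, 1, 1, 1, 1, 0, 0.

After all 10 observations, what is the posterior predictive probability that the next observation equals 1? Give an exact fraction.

56/83

obs 1: x=1 → posterior Beta(10/3, 3/2)
obs 2: x=1 → posterior Beta(13/3, 3/2)
obs 3: x=0 → posterior Beta(13/3, 5/2)
obs 4: x=1 → posterior Beta(16/3, 5/2)
obs 5: x=1 → posterior Beta(19/3, 5/2)
obs 6: x=1 → posterior Beta(22/3, 5/2)
obs 7: x=1 → posterior Beta(25/3, 5/2)
obs 8: x=1 → posterior Beta(28/3, 5/2)
obs 9: x=0 → posterior Beta(28/3, 7/2)
obs 10: x=0 → posterior Beta(28/3, 9/2)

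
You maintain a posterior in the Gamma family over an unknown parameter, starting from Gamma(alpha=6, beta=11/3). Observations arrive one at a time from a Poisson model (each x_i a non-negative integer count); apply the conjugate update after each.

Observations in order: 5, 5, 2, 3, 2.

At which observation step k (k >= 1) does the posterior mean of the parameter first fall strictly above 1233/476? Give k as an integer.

obs 1: x=5 → posterior Gamma(11, 14/3)
obs 2: x=5 → posterior Gamma(16, 17/3)
obs 3: x=2 → posterior Gamma(18, 20/3)
obs 4: x=3 → posterior Gamma(21, 23/3)
obs 5: x=2 → posterior Gamma(23, 26/3)

k = 2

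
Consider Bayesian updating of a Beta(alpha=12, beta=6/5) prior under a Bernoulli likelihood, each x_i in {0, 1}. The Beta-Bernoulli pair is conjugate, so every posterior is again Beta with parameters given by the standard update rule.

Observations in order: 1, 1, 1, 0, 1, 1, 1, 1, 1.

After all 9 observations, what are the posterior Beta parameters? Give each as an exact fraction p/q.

obs 1: x=1 → posterior Beta(13, 6/5)
obs 2: x=1 → posterior Beta(14, 6/5)
obs 3: x=1 → posterior Beta(15, 6/5)
obs 4: x=0 → posterior Beta(15, 11/5)
obs 5: x=1 → posterior Beta(16, 11/5)
obs 6: x=1 → posterior Beta(17, 11/5)
obs 7: x=1 → posterior Beta(18, 11/5)
obs 8: x=1 → posterior Beta(19, 11/5)
obs 9: x=1 → posterior Beta(20, 11/5)

alpha=20, beta=11/5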